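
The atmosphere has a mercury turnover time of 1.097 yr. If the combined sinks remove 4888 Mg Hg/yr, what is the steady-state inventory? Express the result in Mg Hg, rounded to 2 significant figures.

5400 Mg Hg

τ = M/F ⇒ M = τ × F = 1.097 × 4888 = 5362 Mg Hg.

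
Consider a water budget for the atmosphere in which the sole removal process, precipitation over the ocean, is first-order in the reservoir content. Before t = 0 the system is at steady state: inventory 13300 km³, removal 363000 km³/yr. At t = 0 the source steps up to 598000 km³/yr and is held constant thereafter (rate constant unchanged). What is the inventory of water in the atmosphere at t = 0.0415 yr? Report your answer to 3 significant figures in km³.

19100 km³

The sink rate constant is k = F₀/M₀ = 363000/13300 = 27.29 yr⁻¹.
Solving dM/dt = F₁ − kM with M(0) = M₀ gives M(t) = F₁/k + (M₀ − F₁/k)·e^(−kt).
F₁/k = 598000/27.29 = 21910 km³; kt = 27.29 × 0.0415 = 1.133, e^(−kt) = 0.3222.
M(0.0415) = 21910 + (13300 − 21910) × 0.3222 = 21910 − 2774 = 19136 km³.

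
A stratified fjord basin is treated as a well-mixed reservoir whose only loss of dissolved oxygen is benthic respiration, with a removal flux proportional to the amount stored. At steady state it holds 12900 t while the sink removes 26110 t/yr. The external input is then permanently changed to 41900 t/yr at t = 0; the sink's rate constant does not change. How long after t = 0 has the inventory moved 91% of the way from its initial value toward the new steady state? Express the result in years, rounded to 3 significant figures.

τ = M₀/F₀ = 12900/26110 = 0.4941 yr.
The remaining gap fraction is e^(−t/τ); 91% covered ⇒ e^(−t/τ) = 0.0900.
t = −τ ln(0.0900) = 0.4941 × 2.408 = 1.190 yr.

1.19 yr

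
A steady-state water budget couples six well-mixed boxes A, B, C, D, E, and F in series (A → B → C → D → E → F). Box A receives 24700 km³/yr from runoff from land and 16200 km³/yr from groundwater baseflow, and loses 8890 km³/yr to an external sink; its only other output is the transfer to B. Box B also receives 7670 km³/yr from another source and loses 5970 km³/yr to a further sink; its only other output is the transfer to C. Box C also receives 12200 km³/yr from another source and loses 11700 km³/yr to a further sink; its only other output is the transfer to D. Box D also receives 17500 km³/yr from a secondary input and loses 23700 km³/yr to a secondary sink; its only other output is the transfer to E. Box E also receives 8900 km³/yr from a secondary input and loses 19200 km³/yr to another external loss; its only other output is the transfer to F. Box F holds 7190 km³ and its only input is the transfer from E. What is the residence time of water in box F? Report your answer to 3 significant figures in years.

0.406 yr

Box A: F(A→B) = (24700 + 16200) − 8890 = 32010 km³/yr.
Box B: F(B→C) = (32010 + 7670) − 5970 = 33710 km³/yr.
Box C: F(C→D) = (33710 + 12200) − 11700 = 34210 km³/yr.
Box D: F(D→E) = (34210 + 17500) − 23700 = 28010 km³/yr.
Box E: F(E→F) = (28010 + 8900) − 19200 = 17710 km³/yr.
Box F throughput = its input = 17710 km³/yr; τ = 7190 / 17710 = 0.4060 yr.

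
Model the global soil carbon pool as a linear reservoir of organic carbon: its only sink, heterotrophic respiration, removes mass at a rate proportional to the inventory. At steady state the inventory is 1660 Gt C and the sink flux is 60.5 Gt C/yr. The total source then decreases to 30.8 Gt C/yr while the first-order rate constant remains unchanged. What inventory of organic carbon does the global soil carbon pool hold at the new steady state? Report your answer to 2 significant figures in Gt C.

Rate constant k = F/M = 60.5 / 1660 = 0.03645 yr⁻¹.
At the new steady state, source = k·M_new ⇒ M_new = 30.8 / 0.03645 = 845.1 Gt C.
(Equivalently M_new = M × F_new/F_old = 1660 × 30.8/60.5.)

850 Gt C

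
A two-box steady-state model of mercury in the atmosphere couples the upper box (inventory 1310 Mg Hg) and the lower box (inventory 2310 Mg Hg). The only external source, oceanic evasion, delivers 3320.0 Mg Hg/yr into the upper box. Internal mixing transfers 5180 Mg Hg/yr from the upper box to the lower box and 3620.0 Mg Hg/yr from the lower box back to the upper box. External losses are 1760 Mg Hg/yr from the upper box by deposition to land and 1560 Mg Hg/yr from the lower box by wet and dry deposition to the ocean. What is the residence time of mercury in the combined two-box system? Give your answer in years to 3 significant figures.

1.09 yr

For the system as a whole, the A↔B exchange is internal and contributes nothing to the throughput; only the external sinks remove mass.
M_total = 1310 + 2310 = 3620.0 Mg Hg.
ΣF_external_out = 1760 + 1560 = 3320.0 Mg Hg/yr.
τ = M_total / ΣF_ext = 3620.0 / 3320.0 = 1.090 yr.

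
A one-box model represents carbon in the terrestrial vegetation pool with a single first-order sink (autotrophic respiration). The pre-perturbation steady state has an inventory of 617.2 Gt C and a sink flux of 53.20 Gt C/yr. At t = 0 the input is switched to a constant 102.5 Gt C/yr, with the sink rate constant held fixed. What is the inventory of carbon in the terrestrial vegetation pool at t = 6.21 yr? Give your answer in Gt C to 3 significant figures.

854 Gt C

Residence time τ = M₀/F₀ = 11.60 yr. The eventual steady state is M_∞ = M₀·(F₁/F₀) = 617.2 × 102.5/53.20 = 1189.2 Gt C.
The anomaly ΔM(t) = M(t) − M_∞ decays as ΔM₀·e^(−t/τ) with ΔM₀ = 617.2 − 1189.2 = −572.0 Gt C.
At t = 6.21 yr, e^(−t/τ) = e^(−0.5353) = 0.5855, so ΔM = −334.9 Gt C and M = 1189.2 − 334.9 = 854.27 Gt C.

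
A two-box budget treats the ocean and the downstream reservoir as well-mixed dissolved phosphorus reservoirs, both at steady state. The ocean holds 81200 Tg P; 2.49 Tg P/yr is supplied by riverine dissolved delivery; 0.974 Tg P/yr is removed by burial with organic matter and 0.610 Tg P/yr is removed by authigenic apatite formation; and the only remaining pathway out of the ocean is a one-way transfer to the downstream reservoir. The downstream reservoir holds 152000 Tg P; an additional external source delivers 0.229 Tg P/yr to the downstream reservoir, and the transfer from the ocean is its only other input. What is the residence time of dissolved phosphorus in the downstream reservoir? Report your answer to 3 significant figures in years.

Balance the ocean: ΣF_in = 2.4900 Tg P/yr.
Transfer to the downstream reservoir = ΣF_in − (0.974 + 0.610) = 0.90600 Tg P/yr.
Total input to the downstream reservoir = 0.90600 + 0.229 = 1.1350 Tg P/yr; at steady state this equals its total output.
τ = M / F = 152000 / 1.1350 = 133900 yr.

134000 yr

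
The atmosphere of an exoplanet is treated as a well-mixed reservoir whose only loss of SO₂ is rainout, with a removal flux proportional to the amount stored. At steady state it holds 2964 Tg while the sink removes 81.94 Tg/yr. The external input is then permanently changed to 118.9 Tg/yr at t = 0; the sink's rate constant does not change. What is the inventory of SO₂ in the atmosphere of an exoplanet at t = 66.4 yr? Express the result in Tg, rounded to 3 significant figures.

4090 Tg

Residence time τ = M₀/F₀ = 36.17 yr. The eventual steady state is M_∞ = M₀·(F₁/F₀) = 2964 × 118.9/81.94 = 4300.9 Tg.
The anomaly ΔM(t) = M(t) − M_∞ decays as ΔM₀·e^(−t/τ) with ΔM₀ = 2964 − 4300.9 = −1337 Tg.
At t = 66.4 yr, e^(−t/τ) = e^(−1.836) = 0.1595, so ΔM = −213.3 Tg and M = 4300.9 − 213.3 = 4087.7 Tg.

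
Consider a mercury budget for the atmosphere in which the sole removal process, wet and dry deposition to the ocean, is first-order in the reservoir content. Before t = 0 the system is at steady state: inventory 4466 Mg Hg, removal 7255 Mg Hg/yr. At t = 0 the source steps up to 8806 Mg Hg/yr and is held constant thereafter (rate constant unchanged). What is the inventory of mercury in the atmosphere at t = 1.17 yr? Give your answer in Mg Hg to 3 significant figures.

5280 Mg Hg

The sink rate constant is k = F₀/M₀ = 7255/4466 = 1.624 yr⁻¹.
Solving dM/dt = F₁ − kM with M(0) = M₀ gives M(t) = F₁/k + (M₀ − F₁/k)·e^(−kt).
F₁/k = 8806/1.624 = 5420.8 Mg Hg; kt = 1.624 × 1.17 = 1.901, e^(−kt) = 0.1495.
M(1.17) = 5420.8 + (4466 − 5420.8) × 0.1495 = 5420.8 − 142.7 = 5278.1 Mg Hg.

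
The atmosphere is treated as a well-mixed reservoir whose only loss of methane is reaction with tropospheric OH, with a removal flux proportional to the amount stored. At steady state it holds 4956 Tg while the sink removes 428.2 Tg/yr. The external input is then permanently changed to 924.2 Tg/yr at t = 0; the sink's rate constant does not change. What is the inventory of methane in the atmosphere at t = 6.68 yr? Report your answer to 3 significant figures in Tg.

7470 Tg

Residence time τ = M₀/F₀ = 11.57 yr. The eventual steady state is M_∞ = M₀·(F₁/F₀) = 4956 × 924.2/428.2 = 10697 Tg.
The anomaly ΔM(t) = M(t) − M_∞ decays as ΔM₀·e^(−t/τ) with ΔM₀ = 4956 − 10697 = −5741 Tg.
At t = 6.68 yr, e^(−t/τ) = e^(−0.5772) = 0.5615, so ΔM = −3223 Tg and M = 10697 − 3223 = 7473.3 Tg.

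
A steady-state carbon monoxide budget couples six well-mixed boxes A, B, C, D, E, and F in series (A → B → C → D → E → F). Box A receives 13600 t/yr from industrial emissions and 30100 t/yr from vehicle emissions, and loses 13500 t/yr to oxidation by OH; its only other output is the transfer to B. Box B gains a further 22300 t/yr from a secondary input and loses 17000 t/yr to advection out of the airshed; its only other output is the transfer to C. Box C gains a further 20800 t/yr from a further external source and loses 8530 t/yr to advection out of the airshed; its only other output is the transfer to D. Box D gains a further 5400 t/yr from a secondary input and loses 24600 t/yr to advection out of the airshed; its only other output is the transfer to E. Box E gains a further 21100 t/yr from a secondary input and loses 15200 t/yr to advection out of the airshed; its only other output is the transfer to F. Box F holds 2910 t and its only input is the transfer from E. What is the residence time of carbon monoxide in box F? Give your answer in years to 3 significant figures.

0.0844 yr

Box A: F(A→B) = (13600 + 30100) − 13500 = 30200 t/yr.
Box B: F(B→C) = (30200 + 22300) − 17000 = 35500 t/yr.
Box C: F(C→D) = (35500 + 20800) − 8530 = 47770 t/yr.
Box D: F(D→E) = (47770 + 5400) − 24600 = 28570 t/yr.
Box E: F(E→F) = (28570 + 21100) − 15200 = 34470 t/yr.
Box F throughput = its input = 34470 t/yr; τ = 2910 / 34470 = 0.08442 yr.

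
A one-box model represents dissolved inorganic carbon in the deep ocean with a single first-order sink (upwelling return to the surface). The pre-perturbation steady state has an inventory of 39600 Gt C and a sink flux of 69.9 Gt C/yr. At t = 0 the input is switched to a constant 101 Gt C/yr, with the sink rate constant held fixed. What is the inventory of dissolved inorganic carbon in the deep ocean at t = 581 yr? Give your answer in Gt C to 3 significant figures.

50900 Gt C

Residence time τ = M₀/F₀ = 566.5 yr. The eventual steady state is M_∞ = M₀·(F₁/F₀) = 39600 × 101/69.9 = 57219 Gt C.
The anomaly ΔM(t) = M(t) − M_∞ decays as ΔM₀·e^(−t/τ) with ΔM₀ = 39600 − 57219 = −17620 Gt C.
At t = 581 yr, e^(−t/τ) = e^(−1.026) = 0.3586, so ΔM = −6318 Gt C and M = 57219 − 6318 = 50901 Gt C.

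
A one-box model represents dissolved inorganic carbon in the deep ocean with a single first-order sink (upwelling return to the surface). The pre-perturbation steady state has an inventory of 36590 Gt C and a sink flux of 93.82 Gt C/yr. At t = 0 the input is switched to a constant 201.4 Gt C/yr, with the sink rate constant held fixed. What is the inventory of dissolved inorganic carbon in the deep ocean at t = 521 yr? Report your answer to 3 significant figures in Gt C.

67500 Gt C

The sink rate constant is k = F₀/M₀ = 93.82/36590 = 0.002564 yr⁻¹.
Solving dM/dt = F₁ − kM with M(0) = M₀ gives M(t) = F₁/k + (M₀ − F₁/k)·e^(−kt).
F₁/k = 201.4/0.002564 = 78546 Gt C; kt = 0.002564 × 521 = 1.336, e^(−kt) = 0.2629.
M(521) = 78546 + (36590 − 78546) × 0.2629 = 78546 − 11030 = 67515 Gt C.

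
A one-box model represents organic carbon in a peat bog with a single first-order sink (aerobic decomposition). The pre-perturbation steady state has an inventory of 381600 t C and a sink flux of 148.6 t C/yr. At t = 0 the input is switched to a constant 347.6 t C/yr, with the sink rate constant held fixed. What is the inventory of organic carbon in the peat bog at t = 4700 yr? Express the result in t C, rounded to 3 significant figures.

811000 t C

Residence time τ = M₀/F₀ = 2568 yr. The eventual steady state is M_∞ = M₀·(F₁/F₀) = 381600 × 347.6/148.6 = 892630 t C.
The anomaly ΔM(t) = M(t) − M_∞ decays as ΔM₀·e^(−t/τ) with ΔM₀ = 381600 − 892630 = −511000 t C.
At t = 4700 yr, e^(−t/τ) = e^(−1.830) = 0.1604, so ΔM = −81960 t C and M = 892630 − 81960 = 810670 t C.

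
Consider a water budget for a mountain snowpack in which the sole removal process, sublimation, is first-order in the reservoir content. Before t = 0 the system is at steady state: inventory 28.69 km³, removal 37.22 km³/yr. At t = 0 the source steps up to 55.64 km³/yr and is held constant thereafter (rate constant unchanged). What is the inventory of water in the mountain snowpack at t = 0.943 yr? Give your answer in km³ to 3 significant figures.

38.7 km³

The sink rate constant is k = F₀/M₀ = 37.22/28.69 = 1.297 yr⁻¹.
Solving dM/dt = F₁ − kM with M(0) = M₀ gives M(t) = F₁/k + (M₀ − F₁/k)·e^(−kt).
F₁/k = 55.64/1.297 = 42.889 km³; kt = 1.297 × 0.943 = 1.223, e^(−kt) = 0.2942.
M(0.943) = 42.889 + (28.69 − 42.889) × 0.2942 = 42.889 − 4.178 = 38.711 km³.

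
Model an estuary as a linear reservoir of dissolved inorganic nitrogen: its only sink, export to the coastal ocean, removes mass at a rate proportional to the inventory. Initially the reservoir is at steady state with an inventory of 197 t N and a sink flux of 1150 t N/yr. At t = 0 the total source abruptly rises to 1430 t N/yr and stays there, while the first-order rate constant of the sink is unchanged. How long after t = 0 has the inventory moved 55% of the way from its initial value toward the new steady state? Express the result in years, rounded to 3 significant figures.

τ = M₀/F₀ = 197/1150 = 0.1713 yr.
The remaining gap fraction is e^(−t/τ); 55% covered ⇒ e^(−t/τ) = 0.450.
t = −τ ln(0.450) = 0.1713 × 0.7985 = 0.1368 yr.

0.137 yr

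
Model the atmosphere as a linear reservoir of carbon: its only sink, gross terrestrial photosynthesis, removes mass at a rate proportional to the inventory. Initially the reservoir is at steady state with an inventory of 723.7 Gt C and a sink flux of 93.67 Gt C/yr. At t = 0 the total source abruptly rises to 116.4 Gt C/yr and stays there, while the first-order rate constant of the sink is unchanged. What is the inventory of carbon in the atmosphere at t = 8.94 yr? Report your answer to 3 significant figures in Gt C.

844 Gt C

The sink rate constant is k = F₀/M₀ = 93.67/723.7 = 0.1294 yr⁻¹.
Solving dM/dt = F₁ − kM with M(0) = M₀ gives M(t) = F₁/k + (M₀ − F₁/k)·e^(−kt).
F₁/k = 116.4/0.1294 = 899.31 Gt C; kt = 0.1294 × 8.94 = 1.157, e^(−kt) = 0.3144.
M(8.94) = 899.31 + (723.7 − 899.31) × 0.3144 = 899.31 − 55.21 = 844.10 Gt C.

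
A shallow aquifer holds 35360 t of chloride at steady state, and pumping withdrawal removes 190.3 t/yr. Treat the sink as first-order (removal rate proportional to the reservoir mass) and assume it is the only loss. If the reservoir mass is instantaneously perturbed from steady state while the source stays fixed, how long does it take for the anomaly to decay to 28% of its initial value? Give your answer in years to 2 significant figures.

240 yr

For a linear reservoir the anomaly decays as exp(−t/τ) with τ = M/F = 35360/190.3 = 185.8 yr.
exp(−t/τ) = 0.28 ⇒ t = −τ ln(0.28) = 185.8 × 1.273 = 236.5 yr.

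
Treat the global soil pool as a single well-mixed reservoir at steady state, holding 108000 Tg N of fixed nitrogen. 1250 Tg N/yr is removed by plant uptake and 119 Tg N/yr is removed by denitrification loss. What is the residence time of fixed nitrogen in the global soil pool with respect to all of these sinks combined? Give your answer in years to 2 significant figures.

79 yr

Total removal flux = 1250 + 119 = 1369.0 Tg N/yr.
τ = M / ΣF_out = 108000 / 1369.0 = 78.89 yr.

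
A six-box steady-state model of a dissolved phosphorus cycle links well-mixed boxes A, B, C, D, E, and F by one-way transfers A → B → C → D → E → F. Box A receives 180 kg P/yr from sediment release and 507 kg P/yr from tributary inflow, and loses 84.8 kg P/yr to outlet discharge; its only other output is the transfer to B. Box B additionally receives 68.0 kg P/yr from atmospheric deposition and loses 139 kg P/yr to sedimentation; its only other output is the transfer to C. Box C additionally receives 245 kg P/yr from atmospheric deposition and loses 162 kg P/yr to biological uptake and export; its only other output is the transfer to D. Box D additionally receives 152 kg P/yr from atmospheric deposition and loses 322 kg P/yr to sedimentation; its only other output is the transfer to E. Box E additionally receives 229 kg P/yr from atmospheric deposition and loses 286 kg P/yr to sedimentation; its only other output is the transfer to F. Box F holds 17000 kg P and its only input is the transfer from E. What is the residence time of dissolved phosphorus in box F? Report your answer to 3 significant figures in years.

Box A: F(A→B) = (180 + 507) − 84.8 = 602.20 kg P/yr.
Box B: F(B→C) = (602.20 + 68.0) − 139 = 531.20 kg P/yr.
Box C: F(C→D) = (531.20 + 245) − 162 = 614.20 kg P/yr.
Box D: F(D→E) = (614.20 + 152) − 322 = 444.20 kg P/yr.
Box E: F(E→F) = (444.20 + 229) − 286 = 387.20 kg P/yr.
Box F throughput = its input = 387.20 kg P/yr; τ = 17000 / 387.20 = 43.90 yr.

43.9 yr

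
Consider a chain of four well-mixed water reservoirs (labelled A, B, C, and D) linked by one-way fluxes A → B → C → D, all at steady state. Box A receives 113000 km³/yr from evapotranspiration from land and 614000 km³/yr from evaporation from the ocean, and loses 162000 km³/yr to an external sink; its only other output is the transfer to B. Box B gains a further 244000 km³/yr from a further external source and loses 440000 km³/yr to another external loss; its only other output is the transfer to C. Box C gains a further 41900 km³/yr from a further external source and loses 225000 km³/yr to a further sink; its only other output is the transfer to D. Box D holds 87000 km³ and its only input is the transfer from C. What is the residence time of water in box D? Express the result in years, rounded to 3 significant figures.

Box A: F(A→B) = (113000 + 614000) − 162000 = 565000 km³/yr.
Box B: F(B→C) = (565000 + 244000) − 440000 = 369000 km³/yr.
Box C: F(C→D) = (369000 + 41900) − 225000 = 185900 km³/yr.
Box D throughput = its input = 185900 km³/yr; τ = 87000 / 185900 = 0.4680 yr.

0.468 yr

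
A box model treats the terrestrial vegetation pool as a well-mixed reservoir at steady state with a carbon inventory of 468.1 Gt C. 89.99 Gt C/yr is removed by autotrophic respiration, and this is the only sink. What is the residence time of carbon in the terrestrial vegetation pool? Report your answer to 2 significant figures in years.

5.2 yr

τ = M / F = 468.1 / 89.99 = 5.202 yr.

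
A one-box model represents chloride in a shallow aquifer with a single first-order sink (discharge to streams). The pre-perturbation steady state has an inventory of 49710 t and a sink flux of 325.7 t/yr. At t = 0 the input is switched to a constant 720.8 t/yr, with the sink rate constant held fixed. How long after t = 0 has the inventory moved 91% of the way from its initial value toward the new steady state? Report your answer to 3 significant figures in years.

368 yr

τ = M₀/F₀ = 49710/325.7 = 152.6 yr.
The remaining gap fraction is e^(−t/τ); 91% covered ⇒ e^(−t/τ) = 0.0900.
t = −τ ln(0.0900) = 152.6 × 2.408 = 367.5 yr.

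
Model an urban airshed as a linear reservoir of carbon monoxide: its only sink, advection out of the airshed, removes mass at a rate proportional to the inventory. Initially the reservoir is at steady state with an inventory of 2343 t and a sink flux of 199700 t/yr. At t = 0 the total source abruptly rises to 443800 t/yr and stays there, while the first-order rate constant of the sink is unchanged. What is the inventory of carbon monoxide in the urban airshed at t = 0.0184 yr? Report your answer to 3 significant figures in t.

τ = M₀/F₀ = 2343/199700 = 0.01173 yr; rate constant k = 1/τ.
New steady state M_∞ = F₁/k = F₁·τ = 443800 × 0.01173 = 5206.9 t.
M(t) = M_∞ + (M₀ − M_∞)·e^(−t/τ); t/τ = 0.0184/0.01173 = 1.568, so e^(−t/τ) = 0.2084.
M(t) = 5206.9 − 2864 × 0.2084 = 4610.1 t.

4610 t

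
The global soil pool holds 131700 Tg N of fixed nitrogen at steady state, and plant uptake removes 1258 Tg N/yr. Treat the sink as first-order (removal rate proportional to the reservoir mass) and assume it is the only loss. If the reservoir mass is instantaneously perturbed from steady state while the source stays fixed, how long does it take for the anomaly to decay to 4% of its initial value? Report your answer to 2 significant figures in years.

For a linear reservoir the anomaly decays as exp(−t/τ) with τ = M/F = 131700/1258 = 104.7 yr.
exp(−t/τ) = 0.04 ⇒ t = −τ ln(0.04) = 104.7 × 3.219 = 337.0 yr.

340 yr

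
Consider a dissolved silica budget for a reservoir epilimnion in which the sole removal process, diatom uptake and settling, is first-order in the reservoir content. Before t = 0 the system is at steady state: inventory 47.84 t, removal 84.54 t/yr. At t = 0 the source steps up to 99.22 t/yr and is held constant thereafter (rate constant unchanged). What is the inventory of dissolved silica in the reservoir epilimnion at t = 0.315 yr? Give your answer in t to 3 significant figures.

51.4 t

The sink rate constant is k = F₀/M₀ = 84.54/47.84 = 1.767 yr⁻¹.
Solving dM/dt = F₁ − kM with M(0) = M₀ gives M(t) = F₁/k + (M₀ − F₁/k)·e^(−kt).
F₁/k = 99.22/1.767 = 56.147 t; kt = 1.767 × 0.315 = 0.5566, e^(−kt) = 0.5731.
M(0.315) = 56.147 + (47.84 − 56.147) × 0.5731 = 56.147 − 4.761 = 51.386 t.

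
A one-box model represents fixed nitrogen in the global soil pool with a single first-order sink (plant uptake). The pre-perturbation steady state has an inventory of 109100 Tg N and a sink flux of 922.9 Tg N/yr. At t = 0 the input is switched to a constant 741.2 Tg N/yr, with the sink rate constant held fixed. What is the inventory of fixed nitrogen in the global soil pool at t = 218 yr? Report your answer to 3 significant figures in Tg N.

Residence time τ = M₀/F₀ = 118.2 yr. The eventual steady state is M_∞ = M₀·(F₁/F₀) = 109100 × 741.2/922.9 = 87620 Tg N.
The anomaly ΔM(t) = M(t) − M_∞ decays as ΔM₀·e^(−t/τ) with ΔM₀ = 109100 − 87620 = 21480 Tg N.
At t = 218 yr, e^(−t/τ) = e^(−1.844) = 0.1582, so ΔM = 3397 Tg N and M = 87620 + 3397 = 91018 Tg N.

91000 Tg N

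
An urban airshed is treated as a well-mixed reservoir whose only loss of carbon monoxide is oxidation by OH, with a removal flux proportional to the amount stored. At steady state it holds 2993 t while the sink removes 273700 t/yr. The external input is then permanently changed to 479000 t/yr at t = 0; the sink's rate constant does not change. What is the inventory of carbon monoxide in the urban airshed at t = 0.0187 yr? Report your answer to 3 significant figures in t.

τ = M₀/F₀ = 2993/273700 = 0.01094 yr; rate constant k = 1/τ.
New steady state M_∞ = F₁/k = F₁·τ = 479000 × 0.01094 = 5238.0 t.
M(t) = M_∞ + (M₀ − M_∞)·e^(−t/τ); t/τ = 0.0187/0.01094 = 1.710, so e^(−t/τ) = 0.1809.
M(t) = 5238.0 − 2245 × 0.1809 = 4832.0 t.

4830 t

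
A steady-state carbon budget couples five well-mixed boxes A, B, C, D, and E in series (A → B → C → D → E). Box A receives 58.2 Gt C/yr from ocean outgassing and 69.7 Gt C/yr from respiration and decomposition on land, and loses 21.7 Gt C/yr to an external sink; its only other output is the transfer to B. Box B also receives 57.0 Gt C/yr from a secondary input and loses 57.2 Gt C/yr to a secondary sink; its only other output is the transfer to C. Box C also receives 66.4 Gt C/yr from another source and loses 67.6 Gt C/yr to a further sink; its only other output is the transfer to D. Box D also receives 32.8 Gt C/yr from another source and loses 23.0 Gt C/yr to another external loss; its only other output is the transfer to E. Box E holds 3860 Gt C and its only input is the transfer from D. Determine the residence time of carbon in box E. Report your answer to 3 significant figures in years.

33.7 yr

Box A: F(A→B) = (58.2 + 69.7) − 21.7 = 106.20 Gt C/yr.
Box B: F(B→C) = (106.20 + 57.0) − 57.2 = 106.00 Gt C/yr.
Box C: F(C→D) = (106.00 + 66.4) − 67.6 = 104.80 Gt C/yr.
Box D: F(D→E) = (104.80 + 32.8) − 23.0 = 114.60 Gt C/yr.
Box E throughput = its input = 114.60 Gt C/yr; τ = 3860 / 114.60 = 33.68 yr.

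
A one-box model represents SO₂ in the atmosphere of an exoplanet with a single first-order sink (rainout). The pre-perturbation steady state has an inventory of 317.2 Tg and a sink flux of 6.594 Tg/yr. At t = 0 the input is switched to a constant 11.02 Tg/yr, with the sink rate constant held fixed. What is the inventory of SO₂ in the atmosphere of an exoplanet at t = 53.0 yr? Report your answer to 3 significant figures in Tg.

459 Tg

Residence time τ = M₀/F₀ = 48.10 yr. The eventual steady state is M_∞ = M₀·(F₁/F₀) = 317.2 × 11.02/6.594 = 530.11 Tg.
The anomaly ΔM(t) = M(t) − M_∞ decays as ΔM₀·e^(−t/τ) with ΔM₀ = 317.2 − 530.11 = −212.9 Tg.
At t = 53.0 yr, e^(−t/τ) = e^(−1.102) = 0.3323, so ΔM = −70.75 Tg and M = 530.11 − 70.75 = 459.36 Tg.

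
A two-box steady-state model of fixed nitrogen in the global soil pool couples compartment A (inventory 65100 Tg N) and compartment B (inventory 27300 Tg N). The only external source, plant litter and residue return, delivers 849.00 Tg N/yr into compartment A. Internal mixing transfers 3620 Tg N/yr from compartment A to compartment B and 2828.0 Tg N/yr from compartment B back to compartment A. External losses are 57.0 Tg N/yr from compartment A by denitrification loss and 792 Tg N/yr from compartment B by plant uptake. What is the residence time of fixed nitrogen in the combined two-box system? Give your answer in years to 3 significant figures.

109 yr

For the system as a whole, the A↔B exchange is internal and contributes nothing to the throughput; only the external sinks remove mass.
M_total = 65100 + 27300 = 92400 Tg N.
ΣF_external_out = 57.0 + 792 = 849.00 Tg N/yr.
τ = M_total / ΣF_ext = 92400 / 849.00 = 108.8 yr.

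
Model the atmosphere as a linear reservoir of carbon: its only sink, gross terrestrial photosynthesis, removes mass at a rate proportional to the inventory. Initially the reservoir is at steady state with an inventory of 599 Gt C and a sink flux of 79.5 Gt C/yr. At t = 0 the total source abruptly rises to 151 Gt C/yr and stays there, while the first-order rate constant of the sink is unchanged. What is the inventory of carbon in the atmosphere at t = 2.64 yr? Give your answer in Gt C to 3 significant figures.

758 Gt C

τ = M₀/F₀ = 599/79.5 = 7.535 yr; rate constant k = 1/τ.
New steady state M_∞ = F₁/k = F₁·τ = 151 × 7.535 = 1137.7 Gt C.
M(t) = M_∞ + (M₀ − M_∞)·e^(−t/τ); t/τ = 2.64/7.535 = 0.3504, so e^(−t/τ) = 0.7044.
M(t) = 1137.7 − 538.7 × 0.7044 = 758.24 Gt C.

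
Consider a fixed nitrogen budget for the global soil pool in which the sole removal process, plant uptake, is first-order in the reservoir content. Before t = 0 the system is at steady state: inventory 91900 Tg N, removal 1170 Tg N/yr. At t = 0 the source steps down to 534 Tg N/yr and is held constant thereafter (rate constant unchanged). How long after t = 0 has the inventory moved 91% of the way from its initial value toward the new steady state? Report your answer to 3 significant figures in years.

189 yr

τ = M₀/F₀ = 91900/1170 = 78.55 yr.
The remaining gap fraction is e^(−t/τ); 91% covered ⇒ e^(−t/τ) = 0.0900.
t = −τ ln(0.0900) = 78.55 × 2.408 = 189.1 yr.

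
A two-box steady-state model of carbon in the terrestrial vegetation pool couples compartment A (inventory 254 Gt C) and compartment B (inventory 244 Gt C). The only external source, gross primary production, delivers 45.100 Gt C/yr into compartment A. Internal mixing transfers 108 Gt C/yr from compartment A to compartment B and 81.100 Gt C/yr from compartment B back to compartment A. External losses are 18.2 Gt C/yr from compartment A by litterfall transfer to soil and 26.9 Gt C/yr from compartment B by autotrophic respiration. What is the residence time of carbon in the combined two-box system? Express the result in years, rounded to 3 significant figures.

11.0 yr

For the system as a whole, the A↔B exchange is internal and contributes nothing to the throughput; only the external sinks remove mass.
M_total = 254 + 244 = 498.00 Gt C.
ΣF_external_out = 18.2 + 26.9 = 45.100 Gt C/yr.
τ = M_total / ΣF_ext = 498.00 / 45.100 = 11.04 yr.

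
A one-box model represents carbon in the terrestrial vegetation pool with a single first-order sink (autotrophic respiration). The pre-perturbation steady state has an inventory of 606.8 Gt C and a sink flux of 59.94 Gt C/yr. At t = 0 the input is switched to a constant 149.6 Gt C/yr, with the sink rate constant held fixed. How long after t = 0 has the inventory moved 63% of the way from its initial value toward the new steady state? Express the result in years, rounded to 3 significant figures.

τ = M₀/F₀ = 606.8/59.94 = 10.12 yr.
The remaining gap fraction is e^(−t/τ); 63% covered ⇒ e^(−t/τ) = 0.370.
t = −τ ln(0.370) = 10.12 × 0.9943 = 10.07 yr.

10.1 yr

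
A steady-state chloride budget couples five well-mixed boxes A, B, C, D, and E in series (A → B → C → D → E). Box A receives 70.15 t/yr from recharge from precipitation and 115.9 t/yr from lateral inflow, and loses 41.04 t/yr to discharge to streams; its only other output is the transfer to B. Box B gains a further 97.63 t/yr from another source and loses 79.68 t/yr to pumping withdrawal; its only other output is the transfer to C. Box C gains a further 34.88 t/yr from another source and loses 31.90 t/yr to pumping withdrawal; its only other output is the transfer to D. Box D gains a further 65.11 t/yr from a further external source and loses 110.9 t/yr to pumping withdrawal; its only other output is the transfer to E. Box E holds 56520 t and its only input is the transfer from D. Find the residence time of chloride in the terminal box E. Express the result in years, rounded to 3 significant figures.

Box A: F(A→B) = (70.15 + 115.9) − 41.04 = 145.01 t/yr.
Box B: F(B→C) = (145.01 + 97.63) − 79.68 = 162.96 t/yr.
Box C: F(C→D) = (162.96 + 34.88) − 31.90 = 165.94 t/yr.
Box D: F(D→E) = (165.94 + 65.11) − 110.9 = 120.15 t/yr.
Box E throughput = its input = 120.15 t/yr; τ = 56520 / 120.15 = 470.4 yr.

470 yr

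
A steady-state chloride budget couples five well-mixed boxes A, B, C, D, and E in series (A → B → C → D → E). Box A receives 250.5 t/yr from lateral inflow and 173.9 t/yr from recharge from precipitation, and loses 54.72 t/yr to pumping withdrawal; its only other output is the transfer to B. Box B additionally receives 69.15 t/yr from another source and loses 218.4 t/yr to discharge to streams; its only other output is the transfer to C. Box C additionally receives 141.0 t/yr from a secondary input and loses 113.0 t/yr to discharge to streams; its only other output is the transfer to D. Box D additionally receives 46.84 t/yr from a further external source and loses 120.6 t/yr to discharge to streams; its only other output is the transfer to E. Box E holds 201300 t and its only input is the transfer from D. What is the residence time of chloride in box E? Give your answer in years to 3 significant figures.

Box A: F(A→B) = (250.5 + 173.9) − 54.72 = 369.68 t/yr.
Box B: F(B→C) = (369.68 + 69.15) − 218.4 = 220.43 t/yr.
Box C: F(C→D) = (220.43 + 141.0) − 113.0 = 248.43 t/yr.
Box D: F(D→E) = (248.43 + 46.84) − 120.6 = 174.67 t/yr.
Box E throughput = its input = 174.67 t/yr; τ = 201300 / 174.67 = 1152 yr.

1150 yr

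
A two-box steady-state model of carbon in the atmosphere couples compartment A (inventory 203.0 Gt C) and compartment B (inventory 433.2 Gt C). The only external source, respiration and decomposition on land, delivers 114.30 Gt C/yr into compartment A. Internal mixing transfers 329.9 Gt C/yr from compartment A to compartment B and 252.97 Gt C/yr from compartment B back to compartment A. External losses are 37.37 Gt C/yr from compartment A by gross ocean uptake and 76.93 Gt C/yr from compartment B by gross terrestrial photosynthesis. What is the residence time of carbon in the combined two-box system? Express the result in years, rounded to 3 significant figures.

5.57 yr

For the system as a whole, the A↔B exchange is internal and contributes nothing to the throughput; only the external sinks remove mass.
M_total = 203.0 + 433.2 = 636.20 Gt C.
ΣF_external_out = 37.37 + 76.93 = 114.30 Gt C/yr.
τ = M_total / ΣF_ext = 636.20 / 114.30 = 5.566 yr.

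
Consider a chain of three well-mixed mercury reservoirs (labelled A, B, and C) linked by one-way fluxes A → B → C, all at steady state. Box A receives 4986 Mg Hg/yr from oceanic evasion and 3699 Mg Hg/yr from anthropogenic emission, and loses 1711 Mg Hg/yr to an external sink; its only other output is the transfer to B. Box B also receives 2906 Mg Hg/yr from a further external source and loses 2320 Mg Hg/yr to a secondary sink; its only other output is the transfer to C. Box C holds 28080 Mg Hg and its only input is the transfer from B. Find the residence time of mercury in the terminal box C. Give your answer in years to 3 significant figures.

3.71 yr

Box A: F(A→B) = (4986 + 3699) − 1711 = 6974.0 Mg Hg/yr.
Box B: F(B→C) = (6974.0 + 2906) − 2320 = 7560.0 Mg Hg/yr.
Box C throughput = its input = 7560.0 Mg Hg/yr; τ = 28080 / 7560.0 = 3.714 yr.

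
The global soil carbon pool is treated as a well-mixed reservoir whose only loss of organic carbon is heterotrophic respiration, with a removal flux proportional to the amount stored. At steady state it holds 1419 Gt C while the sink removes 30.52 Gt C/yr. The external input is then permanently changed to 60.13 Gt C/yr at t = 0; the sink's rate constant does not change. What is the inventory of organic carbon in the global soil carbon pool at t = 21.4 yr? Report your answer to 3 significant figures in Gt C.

τ = M₀/F₀ = 1419/30.52 = 46.49 yr; rate constant k = 1/τ.
New steady state M_∞ = F₁/k = F₁·τ = 60.13 × 46.49 = 2795.7 Gt C.
M(t) = M_∞ + (M₀ − M_∞)·e^(−t/τ); t/τ = 21.4/46.49 = 0.4603, so e^(−t/τ) = 0.6311.
M(t) = 2795.7 − 1377 × 0.6311 = 1926.8 Gt C.

1930 Gt C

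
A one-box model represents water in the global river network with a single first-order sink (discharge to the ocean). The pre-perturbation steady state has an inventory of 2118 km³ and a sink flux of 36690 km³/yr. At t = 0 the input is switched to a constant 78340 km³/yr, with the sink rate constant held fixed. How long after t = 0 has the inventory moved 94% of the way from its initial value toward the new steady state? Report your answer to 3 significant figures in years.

0.162 yr

τ = M₀/F₀ = 2118/36690 = 0.05773 yr.
The remaining gap fraction is e^(−t/τ); 94% covered ⇒ e^(−t/τ) = 0.0600.
t = −τ ln(0.0600) = 0.05773 × 2.813 = 0.1624 yr.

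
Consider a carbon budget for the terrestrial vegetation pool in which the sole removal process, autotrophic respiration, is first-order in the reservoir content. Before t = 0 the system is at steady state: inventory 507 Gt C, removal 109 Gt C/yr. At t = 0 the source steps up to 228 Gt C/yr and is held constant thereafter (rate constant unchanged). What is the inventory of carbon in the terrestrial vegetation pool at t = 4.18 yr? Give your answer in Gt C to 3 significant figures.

835 Gt C

The sink rate constant is k = F₀/M₀ = 109/507 = 0.2150 yr⁻¹.
Solving dM/dt = F₁ − kM with M(0) = M₀ gives M(t) = F₁/k + (M₀ − F₁/k)·e^(−kt).
F₁/k = 228/0.2150 = 1060.5 Gt C; kt = 0.2150 × 4.18 = 0.8987, e^(−kt) = 0.4071.
M(4.18) = 1060.5 + (507 − 1060.5) × 0.4071 = 1060.5 − 225.3 = 835.17 Gt C.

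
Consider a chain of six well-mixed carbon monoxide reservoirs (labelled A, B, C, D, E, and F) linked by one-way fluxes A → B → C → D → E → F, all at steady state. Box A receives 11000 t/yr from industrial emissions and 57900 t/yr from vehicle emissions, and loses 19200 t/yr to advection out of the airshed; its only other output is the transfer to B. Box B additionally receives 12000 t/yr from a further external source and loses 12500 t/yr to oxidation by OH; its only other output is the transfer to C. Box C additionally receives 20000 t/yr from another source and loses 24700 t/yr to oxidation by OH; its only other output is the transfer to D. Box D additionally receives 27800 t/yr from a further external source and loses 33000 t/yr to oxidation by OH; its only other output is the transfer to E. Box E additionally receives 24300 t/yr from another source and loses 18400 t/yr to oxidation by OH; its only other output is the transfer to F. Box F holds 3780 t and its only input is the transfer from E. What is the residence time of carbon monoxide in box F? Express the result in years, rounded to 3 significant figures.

Box A: F(A→B) = (11000 + 57900) − 19200 = 49700 t/yr.
Box B: F(B→C) = (49700 + 12000) − 12500 = 49200 t/yr.
Box C: F(C→D) = (49200 + 20000) − 24700 = 44500 t/yr.
Box D: F(D→E) = (44500 + 27800) − 33000 = 39300 t/yr.
Box E: F(E→F) = (39300 + 24300) − 18400 = 45200 t/yr.
Box F throughput = its input = 45200 t/yr; τ = 3780 / 45200 = 0.08363 yr.

0.0836 yr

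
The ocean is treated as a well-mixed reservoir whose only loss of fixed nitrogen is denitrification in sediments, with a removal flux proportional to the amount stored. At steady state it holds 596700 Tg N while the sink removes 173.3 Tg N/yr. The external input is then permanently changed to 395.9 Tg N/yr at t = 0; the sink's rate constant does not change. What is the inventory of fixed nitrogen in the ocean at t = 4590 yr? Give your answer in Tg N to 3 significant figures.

1.16×10^6 Tg N

τ = M₀/F₀ = 596700/173.3 = 3443 yr; rate constant k = 1/τ.
New steady state M_∞ = F₁/k = F₁·τ = 395.9 × 3443 = 1.3631×10^6 Tg N.
M(t) = M_∞ + (M₀ − M_∞)·e^(−t/τ); t/τ = 4590/3443 = 1.333, so e^(−t/τ) = 0.2637.
M(t) = 1.3631×10^6 − 766400 × 0.2637 = 1.1611×10^6 Tg N.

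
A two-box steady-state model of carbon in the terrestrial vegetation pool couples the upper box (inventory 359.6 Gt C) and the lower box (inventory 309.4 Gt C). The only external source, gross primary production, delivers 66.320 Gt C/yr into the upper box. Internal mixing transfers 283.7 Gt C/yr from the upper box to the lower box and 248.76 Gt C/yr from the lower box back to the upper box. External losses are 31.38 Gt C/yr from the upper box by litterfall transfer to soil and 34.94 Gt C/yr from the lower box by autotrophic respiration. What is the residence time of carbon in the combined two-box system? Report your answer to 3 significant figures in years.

10.1 yr

Residence time in the combined system uses the total inventory and the total *external* removal — internal exchanges between the two boxes cancel.
M_total = 359.6 + 309.4 = 669.00 Gt C.
ΣF_external_out = 31.38 + 34.94 = 66.320 Gt C/yr.
τ = M_total / ΣF_ext = 669.00 / 66.320 = 10.09 yr.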